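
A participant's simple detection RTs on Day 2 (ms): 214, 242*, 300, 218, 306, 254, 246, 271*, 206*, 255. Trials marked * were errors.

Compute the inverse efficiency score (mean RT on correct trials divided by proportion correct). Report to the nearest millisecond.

Correct trials (n=7): 214, 300, 218, 306, 254, 246, 255
Mean correct RT = 1793/7 = 256.1429 ms
Proportion correct = 7/10
IES = 256.1429 / (7/10) = 365.918 ms

366 ms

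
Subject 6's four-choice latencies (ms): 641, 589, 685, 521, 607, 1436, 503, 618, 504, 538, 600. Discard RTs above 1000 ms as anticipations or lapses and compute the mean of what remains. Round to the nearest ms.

581 ms

Excluded: 1436
Retained (n=10): Σ = 5806
Mean = 5806/10 = 580.6000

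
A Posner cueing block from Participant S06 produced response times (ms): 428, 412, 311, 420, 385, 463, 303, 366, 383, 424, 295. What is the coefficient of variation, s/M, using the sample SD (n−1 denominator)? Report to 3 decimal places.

0.148

n = 11, Σ = 4190, M = 380.9091
Σ(x−M)² = 31888.909; s = √(31888.909/10) = 56.4703
CV = 56.4703 / 380.9091 = 0.14825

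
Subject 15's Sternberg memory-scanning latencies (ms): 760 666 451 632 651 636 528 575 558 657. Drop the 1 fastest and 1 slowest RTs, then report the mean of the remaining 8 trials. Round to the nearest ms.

613 ms

Sorted: 451, 528, 558, 575, 632, 636, 651, 657, 666, 760
Drop lowest 1 (451) and highest 1 (760)
Remaining (n=8): Σ = 4903, mean = 4903/8 = 612.875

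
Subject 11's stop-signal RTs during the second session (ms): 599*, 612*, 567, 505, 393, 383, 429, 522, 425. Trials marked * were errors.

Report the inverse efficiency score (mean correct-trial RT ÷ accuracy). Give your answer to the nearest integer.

Correct trials (n=7): 567, 505, 393, 383, 429, 522, 425
Mean correct RT = 3224/7 = 460.5714 ms
Proportion correct = 7/9
IES = 460.5714 / (7/9) = 592.163 ms

592 ms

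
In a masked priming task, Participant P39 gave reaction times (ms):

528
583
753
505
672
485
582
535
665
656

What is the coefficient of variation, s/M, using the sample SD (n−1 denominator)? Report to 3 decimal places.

0.146

n = 10, Σ = 5964, M = 596.4000
Σ(x−M)² = 68096.400; s = √(68096.400/9) = 86.9843
CV = 86.9843 / 596.4000 = 0.14585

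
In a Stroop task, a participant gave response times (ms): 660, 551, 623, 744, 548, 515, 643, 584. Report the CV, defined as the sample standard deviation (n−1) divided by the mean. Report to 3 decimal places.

0.122

n = 8, Σ = 4868, M = 608.5000
Σ(x−M)² = 38722.000; s = √(38722.000/7) = 74.3755
CV = 74.3755 / 608.5000 = 0.12223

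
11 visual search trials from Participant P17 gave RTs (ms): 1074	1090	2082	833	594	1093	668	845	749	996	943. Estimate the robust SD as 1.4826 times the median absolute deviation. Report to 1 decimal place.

Sorted: 594, 668, 749, 833, 845, 943, 996, 1074, 1090, 1093, 2082 → median = 943
|x − 943| sorted: 0, 53, 98, 110, 131, 147, 150, 194, 275, 349, 1139 → MAD = 147
Robust SD ≈ 1.4826 × 147 = 217.942

217.9 ms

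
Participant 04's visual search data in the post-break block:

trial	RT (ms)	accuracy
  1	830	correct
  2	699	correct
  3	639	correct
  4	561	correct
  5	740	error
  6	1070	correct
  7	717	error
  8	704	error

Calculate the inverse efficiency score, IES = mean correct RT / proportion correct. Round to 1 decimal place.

Correct trials (n=5): 830, 699, 639, 561, 1070
Mean correct RT = 3799/5 = 759.8000 ms
Proportion correct = 5/8
IES = 759.8000 / (5/8) = 1215.680 ms

1215.7 ms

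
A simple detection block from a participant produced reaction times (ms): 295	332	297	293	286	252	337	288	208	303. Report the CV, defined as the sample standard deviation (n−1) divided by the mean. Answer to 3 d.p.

0.128

n = 10, Σ = 2891, M = 289.1000
Σ(x−M)² = 12404.900; s = √(12404.900/9) = 37.1258
CV = 37.1258 / 289.1000 = 0.12842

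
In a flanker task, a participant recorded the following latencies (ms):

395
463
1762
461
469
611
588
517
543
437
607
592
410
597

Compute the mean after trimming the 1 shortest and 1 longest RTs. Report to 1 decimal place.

524.6 ms

Sorted: 395, 410, 437, 461, 463, 469, 517, 543, 588, 592, 597, 607, 611, 1762
Drop lowest 1 (395) and highest 1 (1762)
Remaining (n=12): Σ = 6295, mean = 6295/12 = 524.583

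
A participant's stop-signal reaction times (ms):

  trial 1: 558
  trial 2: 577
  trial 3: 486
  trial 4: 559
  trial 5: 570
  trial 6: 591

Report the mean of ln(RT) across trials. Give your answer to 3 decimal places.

ln(RT): 6.3244, 6.3578, 6.1862, 6.3261, 6.3456, 6.3818
Σ ln(RT) = 37.9220
Mean = 37.9220/6 = 6.32034

6.320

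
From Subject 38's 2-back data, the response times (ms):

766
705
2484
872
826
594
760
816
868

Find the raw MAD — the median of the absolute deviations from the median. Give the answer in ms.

Sorted: 594, 705, 760, 766, 816, 826, 868, 872, 2484 → median = 816
|x − 816|: 50, 111, 1668, 56, 10, 222, 56, 0, 52
Sorted deviations: 0, 10, 50, 52, 56, 56, 111, 222, 1668 → MAD = 56

56 ms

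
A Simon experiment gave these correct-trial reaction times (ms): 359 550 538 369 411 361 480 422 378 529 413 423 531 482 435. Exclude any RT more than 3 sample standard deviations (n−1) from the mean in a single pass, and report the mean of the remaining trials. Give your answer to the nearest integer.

445 ms

n = 15, ΣRT = 6681, M = 445.400
Σ(x−M)² = 64727.60; s = √(64727.60/14) = 67.996
Cutoffs: 445.400 ± 3·67.996 → [241.4, 649.4]
No RTs fall outside the cutoffs; all 15 retained. Mean = 6681/15 = 445.400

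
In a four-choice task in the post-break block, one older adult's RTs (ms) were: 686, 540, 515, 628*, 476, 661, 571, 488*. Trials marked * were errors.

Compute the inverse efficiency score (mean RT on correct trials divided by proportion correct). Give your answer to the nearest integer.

766 ms

Correct trials (n=6): 686, 540, 515, 476, 661, 571
Mean correct RT = 3449/6 = 574.8333 ms
Proportion correct = 6/8
IES = 574.8333 / (6/8) = 766.444 ms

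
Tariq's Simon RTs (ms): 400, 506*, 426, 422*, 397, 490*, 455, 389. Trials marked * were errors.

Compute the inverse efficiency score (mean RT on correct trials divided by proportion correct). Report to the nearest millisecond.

661 ms

Correct trials (n=5): 400, 426, 397, 455, 389
Mean correct RT = 2067/5 = 413.4000 ms
Proportion correct = 5/8
IES = 413.4000 / (5/8) = 661.440 ms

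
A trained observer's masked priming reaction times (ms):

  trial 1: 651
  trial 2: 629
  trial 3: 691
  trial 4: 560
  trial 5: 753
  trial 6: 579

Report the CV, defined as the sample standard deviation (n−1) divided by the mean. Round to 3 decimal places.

0.111

n = 6, Σ = 3863, M = 643.8333
Σ(x−M)² = 25644.833; s = √(25644.833/5) = 71.6168
CV = 71.6168 / 643.8333 = 0.11124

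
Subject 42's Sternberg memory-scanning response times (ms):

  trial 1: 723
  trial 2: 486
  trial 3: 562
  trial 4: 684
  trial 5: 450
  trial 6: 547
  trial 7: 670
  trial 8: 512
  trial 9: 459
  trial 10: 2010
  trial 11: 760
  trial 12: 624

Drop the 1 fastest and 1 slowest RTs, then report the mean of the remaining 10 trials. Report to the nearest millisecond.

Sorted: 450, 459, 486, 512, 547, 562, 624, 670, 684, 723, 760, 2010
Drop lowest 1 (450) and highest 1 (2010)
Remaining (n=10): Σ = 6027, mean = 6027/10 = 602.700

603 ms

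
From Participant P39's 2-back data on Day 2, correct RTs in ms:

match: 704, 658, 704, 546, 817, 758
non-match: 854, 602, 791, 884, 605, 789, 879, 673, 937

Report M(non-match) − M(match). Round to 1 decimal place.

M(match) = 4187/6 = 697.833
M(non-match) = 7014/9 = 779.333
Difference = 779.333 − 697.833 = 81.500 ms

81.5 ms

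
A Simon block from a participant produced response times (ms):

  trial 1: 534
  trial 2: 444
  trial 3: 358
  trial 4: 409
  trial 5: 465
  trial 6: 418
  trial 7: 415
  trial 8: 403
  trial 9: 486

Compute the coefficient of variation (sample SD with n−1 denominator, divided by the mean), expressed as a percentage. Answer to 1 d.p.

11.9%

n = 9, Σ = 3932, M = 436.8889
Σ(x−M)² = 21668.889; s = √(21668.889/8) = 52.0443
CV = 52.0443 / 436.8889 = 0.11912 = 11.912%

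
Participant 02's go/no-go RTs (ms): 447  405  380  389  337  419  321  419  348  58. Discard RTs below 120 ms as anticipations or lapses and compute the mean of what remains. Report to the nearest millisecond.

385 ms

Excluded: 58
Retained (n=9): Σ = 3465
Mean = 3465/9 = 385.0000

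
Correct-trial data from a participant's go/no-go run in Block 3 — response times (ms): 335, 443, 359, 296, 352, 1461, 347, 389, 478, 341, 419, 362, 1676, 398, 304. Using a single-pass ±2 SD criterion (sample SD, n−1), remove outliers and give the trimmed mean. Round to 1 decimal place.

371.0 ms

n = 15, ΣRT = 7960, M = 530.667
Σ(x−M)² = 2542185.33; s = √(2542185.33/14) = 426.128
Cutoffs: 530.667 ± 2·426.128 → [-321.6, 1382.9]
Outside: 1461, 1676 → excluded.
Retained (n=13): Σ = 4823, mean = 4823/13 = 371.000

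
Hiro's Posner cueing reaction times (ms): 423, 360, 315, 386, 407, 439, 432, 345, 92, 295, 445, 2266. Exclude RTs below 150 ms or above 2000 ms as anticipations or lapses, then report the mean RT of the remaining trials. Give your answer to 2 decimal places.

Excluded: 92, 2266
Retained (n=10): Σ = 3847
Mean = 3847/10 = 384.7000

384.70 ms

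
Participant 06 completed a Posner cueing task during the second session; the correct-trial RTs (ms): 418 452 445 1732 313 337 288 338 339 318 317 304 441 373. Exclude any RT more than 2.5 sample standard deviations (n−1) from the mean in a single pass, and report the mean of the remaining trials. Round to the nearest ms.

n = 14, ΣRT = 6415, M = 458.214
Σ(x−M)² = 1788718.36; s = √(1788718.36/13) = 370.936
Cutoffs: 458.214 ± 2.5·370.936 → [-469.1, 1385.6]
Outside: 1732 → excluded.
Retained (n=13): Σ = 4683, mean = 4683/13 = 360.231

360 ms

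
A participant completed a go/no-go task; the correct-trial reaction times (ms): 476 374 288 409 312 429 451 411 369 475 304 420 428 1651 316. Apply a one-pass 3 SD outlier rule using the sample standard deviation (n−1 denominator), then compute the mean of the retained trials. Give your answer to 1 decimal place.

390.1 ms

n = 15, ΣRT = 7113, M = 474.200
Σ(x−M)² = 1536842.40; s = √(1536842.40/14) = 331.322
Cutoffs: 474.200 ± 3·331.322 → [-519.8, 1468.2]
Outside: 1651 → excluded.
Retained (n=14): Σ = 5462, mean = 5462/14 = 390.143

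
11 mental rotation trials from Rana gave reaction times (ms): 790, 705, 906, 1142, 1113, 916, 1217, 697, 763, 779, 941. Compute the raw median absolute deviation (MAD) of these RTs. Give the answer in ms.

Sorted: 697, 705, 763, 779, 790, 906, 916, 941, 1113, 1142, 1217 → median = 906
|x − 906|: 116, 201, 0, 236, 207, 10, 311, 209, 143, 127, 35
Sorted deviations: 0, 10, 35, 116, 127, 143, 201, 207, 209, 236, 311 → MAD = 143

143 ms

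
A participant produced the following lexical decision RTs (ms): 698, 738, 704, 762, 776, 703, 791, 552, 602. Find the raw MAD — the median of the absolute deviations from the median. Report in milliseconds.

58 ms

Sorted: 552, 602, 698, 703, 704, 738, 762, 776, 791 → median = 704
|x − 704|: 6, 34, 0, 58, 72, 1, 87, 152, 102
Sorted deviations: 0, 1, 6, 34, 58, 72, 87, 102, 152 → MAD = 58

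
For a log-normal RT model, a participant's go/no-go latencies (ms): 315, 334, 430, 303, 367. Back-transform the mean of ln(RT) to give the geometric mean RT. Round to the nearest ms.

347 ms

ln(RT): 5.7526, 5.8111, 6.0638, 5.7137, 5.9054
Mean ln(RT) = 29.2466/5 = 5.84932
Geometric mean = exp(5.84932) = 347.00 ms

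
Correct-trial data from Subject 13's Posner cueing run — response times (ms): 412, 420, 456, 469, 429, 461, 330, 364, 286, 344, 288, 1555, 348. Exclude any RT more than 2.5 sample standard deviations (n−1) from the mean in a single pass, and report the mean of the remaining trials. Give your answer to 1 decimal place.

383.9 ms

n = 13, ΣRT = 6162, M = 474.000
Σ(x−M)² = 1313416.00; s = √(1313416.00/12) = 330.834
Cutoffs: 474.000 ± 2.5·330.834 → [-353.1, 1301.1]
Outside: 1555 → excluded.
Retained (n=12): Σ = 4607, mean = 4607/12 = 383.917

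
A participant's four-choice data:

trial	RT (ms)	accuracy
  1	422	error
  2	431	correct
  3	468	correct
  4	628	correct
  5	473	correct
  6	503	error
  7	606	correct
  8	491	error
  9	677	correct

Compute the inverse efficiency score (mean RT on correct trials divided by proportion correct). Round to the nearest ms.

821 ms

Correct trials (n=6): 431, 468, 628, 473, 606, 677
Mean correct RT = 3283/6 = 547.1667 ms
Proportion correct = 6/9
IES = 547.1667 / (6/9) = 820.750 ms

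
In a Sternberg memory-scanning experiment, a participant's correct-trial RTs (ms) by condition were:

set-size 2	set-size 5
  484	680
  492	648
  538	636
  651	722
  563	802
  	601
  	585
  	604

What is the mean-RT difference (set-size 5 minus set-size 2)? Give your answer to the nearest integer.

114 ms

M(set-size 2) = 2728/5 = 545.600
M(set-size 5) = 5278/8 = 659.750
Difference = 659.750 − 545.600 = 114.150 ms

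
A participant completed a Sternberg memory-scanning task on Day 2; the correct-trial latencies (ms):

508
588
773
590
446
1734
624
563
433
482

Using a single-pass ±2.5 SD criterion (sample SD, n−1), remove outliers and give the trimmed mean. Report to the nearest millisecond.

n = 10, ΣRT = 6741, M = 674.100
Σ(x−M)² = 1337158.90; s = √(1337158.90/9) = 385.452
Cutoffs: 674.100 ± 2.5·385.452 → [-289.5, 1637.7]
Outside: 1734 → excluded.
Retained (n=9): Σ = 5007, mean = 5007/9 = 556.333

556 ms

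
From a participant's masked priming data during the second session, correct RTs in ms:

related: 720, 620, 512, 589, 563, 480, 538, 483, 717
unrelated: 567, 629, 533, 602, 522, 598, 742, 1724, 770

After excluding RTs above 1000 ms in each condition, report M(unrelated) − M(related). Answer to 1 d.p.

unrelated: exclude 1724
M(related) = 5222/9 = 580.222
M(unrelated) = 4963/8 = 620.375
Difference = 620.375 − 580.222 = 40.153 ms

40.2 ms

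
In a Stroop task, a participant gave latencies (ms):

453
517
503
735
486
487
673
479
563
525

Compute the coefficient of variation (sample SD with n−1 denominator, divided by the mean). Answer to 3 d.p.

0.169

n = 10, Σ = 5421, M = 542.1000
Σ(x−M)² = 75336.900; s = √(75336.900/9) = 91.4919
CV = 91.4919 / 542.1000 = 0.16877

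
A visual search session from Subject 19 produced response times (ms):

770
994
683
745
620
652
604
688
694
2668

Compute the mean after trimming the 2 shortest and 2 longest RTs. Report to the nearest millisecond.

705 ms

Sorted: 604, 620, 652, 683, 688, 694, 745, 770, 994, 2668
Drop lowest 2 (604, 620) and highest 2 (994, 2668)
Remaining (n=6): Σ = 4232, mean = 4232/6 = 705.333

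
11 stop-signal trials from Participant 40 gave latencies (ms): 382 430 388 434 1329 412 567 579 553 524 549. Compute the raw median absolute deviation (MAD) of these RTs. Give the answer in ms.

Sorted: 382, 388, 412, 430, 434, 524, 549, 553, 567, 579, 1329 → median = 524
|x − 524|: 142, 94, 136, 90, 805, 112, 43, 55, 29, 0, 25
Sorted deviations: 0, 25, 29, 43, 55, 90, 94, 112, 136, 142, 805 → MAD = 90

90 ms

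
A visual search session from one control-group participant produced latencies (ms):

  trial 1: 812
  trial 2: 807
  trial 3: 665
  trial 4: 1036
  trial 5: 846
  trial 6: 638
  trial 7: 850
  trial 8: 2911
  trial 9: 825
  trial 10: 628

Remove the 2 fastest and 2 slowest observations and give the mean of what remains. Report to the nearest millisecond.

Sorted: 628, 638, 665, 807, 812, 825, 846, 850, 1036, 2911
Drop lowest 2 (628, 638) and highest 2 (1036, 2911)
Remaining (n=6): Σ = 4805, mean = 4805/6 = 800.833

801 ms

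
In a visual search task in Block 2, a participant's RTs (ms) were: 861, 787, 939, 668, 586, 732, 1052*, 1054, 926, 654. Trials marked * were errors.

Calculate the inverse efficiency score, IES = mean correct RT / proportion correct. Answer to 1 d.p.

Correct trials (n=9): 861, 787, 939, 668, 586, 732, 1054, 926, 654
Mean correct RT = 7207/9 = 800.7778 ms
Proportion correct = 9/10
IES = 800.7778 / (9/10) = 889.753 ms

889.8 ms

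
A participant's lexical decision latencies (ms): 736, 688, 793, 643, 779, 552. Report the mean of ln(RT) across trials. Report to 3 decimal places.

ln(RT): 6.6012, 6.5338, 6.6758, 6.4661, 6.6580, 6.3135
Σ ln(RT) = 39.2485
Mean = 39.2485/6 = 6.54142

6.541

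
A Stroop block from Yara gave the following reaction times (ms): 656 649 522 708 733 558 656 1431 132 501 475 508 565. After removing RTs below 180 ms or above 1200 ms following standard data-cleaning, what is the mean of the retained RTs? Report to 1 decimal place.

593.7 ms

Excluded: 132, 1431
Retained (n=11): Σ = 6531
Mean = 6531/11 = 593.7273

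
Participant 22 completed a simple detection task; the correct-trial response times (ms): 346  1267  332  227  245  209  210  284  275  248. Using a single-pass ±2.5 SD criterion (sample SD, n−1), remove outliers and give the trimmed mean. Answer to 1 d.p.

264.0 ms

n = 10, ΣRT = 3643, M = 364.300
Σ(x−M)² = 925204.10; s = √(925204.10/9) = 320.625
Cutoffs: 364.300 ± 2.5·320.625 → [-437.3, 1165.9]
Outside: 1267 → excluded.
Retained (n=9): Σ = 2376, mean = 2376/9 = 264.000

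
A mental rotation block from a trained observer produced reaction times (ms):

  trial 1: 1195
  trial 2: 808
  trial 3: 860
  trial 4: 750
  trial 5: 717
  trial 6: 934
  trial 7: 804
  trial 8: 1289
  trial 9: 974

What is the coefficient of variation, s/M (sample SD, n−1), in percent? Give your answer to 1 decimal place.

21.4%

n = 9, Σ = 8331, M = 925.6667
Σ(x−M)² = 314318.000; s = √(314318.000/8) = 198.2164
CV = 198.2164 / 925.6667 = 0.21413 = 21.413%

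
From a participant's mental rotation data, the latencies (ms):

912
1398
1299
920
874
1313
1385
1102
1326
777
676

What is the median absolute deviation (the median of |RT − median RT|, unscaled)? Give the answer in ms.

224 ms

Sorted: 676, 777, 874, 912, 920, 1102, 1299, 1313, 1326, 1385, 1398 → median = 1102
|x − 1102|: 190, 296, 197, 182, 228, 211, 283, 0, 224, 325, 426
Sorted deviations: 0, 182, 190, 197, 211, 224, 228, 283, 296, 325, 426 → MAD = 224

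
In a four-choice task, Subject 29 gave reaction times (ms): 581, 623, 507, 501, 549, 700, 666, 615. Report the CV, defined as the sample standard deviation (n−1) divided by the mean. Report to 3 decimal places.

n = 8, Σ = 4742, M = 592.7500
Σ(x−M)² = 36101.500; s = √(36101.500/7) = 71.8147
CV = 71.8147 / 592.7500 = 0.12116

0.121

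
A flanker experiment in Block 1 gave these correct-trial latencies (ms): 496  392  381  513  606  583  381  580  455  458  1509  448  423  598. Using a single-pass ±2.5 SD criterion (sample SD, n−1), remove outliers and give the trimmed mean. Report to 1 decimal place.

485.7 ms

n = 14, ΣRT = 7823, M = 558.786
Σ(x−M)² = 1056422.36; s = √(1056422.36/13) = 285.067
Cutoffs: 558.786 ± 2.5·285.067 → [-153.9, 1271.5]
Outside: 1509 → excluded.
Retained (n=13): Σ = 6314, mean = 6314/13 = 485.692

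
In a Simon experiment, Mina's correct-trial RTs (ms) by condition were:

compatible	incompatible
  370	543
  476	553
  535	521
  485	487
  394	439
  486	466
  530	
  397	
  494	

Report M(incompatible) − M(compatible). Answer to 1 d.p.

M(compatible) = 4167/9 = 463.000
M(incompatible) = 3009/6 = 501.500
Difference = 501.500 − 463.000 = 38.500 ms

38.5 ms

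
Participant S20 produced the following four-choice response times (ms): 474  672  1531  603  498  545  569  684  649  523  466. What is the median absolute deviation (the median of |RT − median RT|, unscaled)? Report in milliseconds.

80 ms

Sorted: 466, 474, 498, 523, 545, 569, 603, 649, 672, 684, 1531 → median = 569
|x − 569|: 95, 103, 962, 34, 71, 24, 0, 115, 80, 46, 103
Sorted deviations: 0, 24, 34, 46, 71, 80, 95, 103, 103, 115, 962 → MAD = 80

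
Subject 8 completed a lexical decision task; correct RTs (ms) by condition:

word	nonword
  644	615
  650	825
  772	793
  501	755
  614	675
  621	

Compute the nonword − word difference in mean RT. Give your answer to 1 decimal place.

98.9 ms

M(word) = 3802/6 = 633.667
M(nonword) = 3663/5 = 732.600
Difference = 732.600 − 633.667 = 98.933 ms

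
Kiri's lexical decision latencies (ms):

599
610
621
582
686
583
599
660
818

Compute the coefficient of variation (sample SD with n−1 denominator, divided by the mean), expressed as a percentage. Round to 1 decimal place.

11.8%

n = 9, Σ = 5758, M = 639.7778
Σ(x−M)² = 45435.556; s = √(45435.556/8) = 75.3621
CV = 75.3621 / 639.7778 = 0.11779 = 11.779%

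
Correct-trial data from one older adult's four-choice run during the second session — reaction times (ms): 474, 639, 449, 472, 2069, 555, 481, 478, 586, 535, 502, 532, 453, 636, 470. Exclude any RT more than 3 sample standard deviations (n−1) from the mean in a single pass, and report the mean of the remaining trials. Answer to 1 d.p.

518.7 ms

n = 15, ΣRT = 9331, M = 622.067
Σ(x−M)² = 2296762.93; s = √(2296762.93/14) = 405.036
Cutoffs: 622.067 ± 3·405.036 → [-593.0, 1837.2]
Outside: 2069 → excluded.
Retained (n=14): Σ = 7262, mean = 7262/14 = 518.714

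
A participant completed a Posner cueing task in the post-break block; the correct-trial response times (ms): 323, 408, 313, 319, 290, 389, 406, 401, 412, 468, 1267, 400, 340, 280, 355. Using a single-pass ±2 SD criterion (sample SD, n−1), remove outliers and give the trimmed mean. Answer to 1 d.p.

364.6 ms

n = 15, ΣRT = 6371, M = 424.733
Σ(x−M)² = 799686.93; s = √(799686.93/14) = 238.999
Cutoffs: 424.733 ± 2·238.999 → [-53.3, 902.7]
Outside: 1267 → excluded.
Retained (n=14): Σ = 5104, mean = 5104/14 = 364.571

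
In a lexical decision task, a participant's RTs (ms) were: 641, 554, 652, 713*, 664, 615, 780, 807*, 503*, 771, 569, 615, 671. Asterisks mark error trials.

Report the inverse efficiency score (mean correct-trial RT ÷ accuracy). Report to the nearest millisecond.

Correct trials (n=10): 641, 554, 652, 664, 615, 780, 771, 569, 615, 671
Mean correct RT = 6532/10 = 653.2000 ms
Proportion correct = 10/13
IES = 653.2000 / (10/13) = 849.160 ms

849 ms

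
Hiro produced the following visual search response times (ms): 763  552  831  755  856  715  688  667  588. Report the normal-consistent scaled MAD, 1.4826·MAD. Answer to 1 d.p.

Sorted: 552, 588, 667, 688, 715, 755, 763, 831, 856 → median = 715
|x − 715| sorted: 0, 27, 40, 48, 48, 116, 127, 141, 163 → MAD = 48
Robust SD ≈ 1.4826 × 48 = 71.165

71.2 ms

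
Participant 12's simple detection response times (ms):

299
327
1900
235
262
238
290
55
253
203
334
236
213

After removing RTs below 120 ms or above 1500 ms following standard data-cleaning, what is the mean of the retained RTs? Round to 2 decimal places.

Excluded: 55, 1900
Retained (n=11): Σ = 2890
Mean = 2890/11 = 262.7273

262.73 ms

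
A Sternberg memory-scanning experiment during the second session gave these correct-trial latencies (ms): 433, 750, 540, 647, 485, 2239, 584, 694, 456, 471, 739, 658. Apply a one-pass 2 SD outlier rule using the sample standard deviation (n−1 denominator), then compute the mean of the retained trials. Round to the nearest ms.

n = 12, ΣRT = 8696, M = 724.667
Σ(x−M)² = 2638396.67; s = √(2638396.67/11) = 489.749
Cutoffs: 724.667 ± 2·489.749 → [-254.8, 1704.2]
Outside: 2239 → excluded.
Retained (n=11): Σ = 6457, mean = 6457/11 = 587.000

587 ms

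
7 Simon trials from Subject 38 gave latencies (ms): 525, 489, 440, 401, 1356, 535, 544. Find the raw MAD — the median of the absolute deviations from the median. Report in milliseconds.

Sorted: 401, 440, 489, 525, 535, 544, 1356 → median = 525
|x − 525|: 0, 36, 85, 124, 831, 10, 19
Sorted deviations: 0, 10, 19, 36, 85, 124, 831 → MAD = 36

36 ms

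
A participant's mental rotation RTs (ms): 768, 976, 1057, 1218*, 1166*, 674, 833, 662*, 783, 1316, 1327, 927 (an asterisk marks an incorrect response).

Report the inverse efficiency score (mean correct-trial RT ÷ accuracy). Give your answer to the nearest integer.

1283 ms

Correct trials (n=9): 768, 976, 1057, 674, 833, 783, 1316, 1327, 927
Mean correct RT = 8661/9 = 962.3333 ms
Proportion correct = 9/12
IES = 962.3333 / (9/12) = 1283.111 ms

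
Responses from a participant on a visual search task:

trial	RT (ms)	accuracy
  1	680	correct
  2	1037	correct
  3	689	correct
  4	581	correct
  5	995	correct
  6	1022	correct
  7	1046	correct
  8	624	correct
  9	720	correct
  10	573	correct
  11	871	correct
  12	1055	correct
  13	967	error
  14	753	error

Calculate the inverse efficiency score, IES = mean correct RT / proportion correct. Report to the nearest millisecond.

Correct trials (n=12): 680, 1037, 689, 581, 995, 1022, 1046, 624, 720, 573, 871, 1055
Mean correct RT = 9893/12 = 824.4167 ms
Proportion correct = 12/14
IES = 824.4167 / (12/14) = 961.819 ms

962 ms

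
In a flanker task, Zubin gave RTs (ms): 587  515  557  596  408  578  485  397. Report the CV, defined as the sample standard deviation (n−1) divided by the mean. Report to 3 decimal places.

0.153

n = 8, Σ = 4123, M = 515.3750
Σ(x−M)² = 43749.875; s = √(43749.875/7) = 79.0568
CV = 79.0568 / 515.3750 = 0.15340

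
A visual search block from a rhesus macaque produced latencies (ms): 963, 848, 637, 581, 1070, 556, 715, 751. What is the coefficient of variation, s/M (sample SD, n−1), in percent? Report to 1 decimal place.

n = 8, Σ = 6121, M = 765.1250
Σ(x−M)² = 235734.875; s = √(235734.875/7) = 183.5113
CV = 183.5113 / 765.1250 = 0.23984 = 23.984%

24.0%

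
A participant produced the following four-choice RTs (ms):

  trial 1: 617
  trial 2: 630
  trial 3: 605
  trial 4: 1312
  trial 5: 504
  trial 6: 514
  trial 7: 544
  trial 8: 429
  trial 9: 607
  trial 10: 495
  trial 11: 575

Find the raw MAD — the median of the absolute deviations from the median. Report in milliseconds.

55 ms

Sorted: 429, 495, 504, 514, 544, 575, 605, 607, 617, 630, 1312 → median = 575
|x − 575|: 42, 55, 30, 737, 71, 61, 31, 146, 32, 80, 0
Sorted deviations: 0, 30, 31, 32, 42, 55, 61, 71, 80, 146, 737 → MAD = 55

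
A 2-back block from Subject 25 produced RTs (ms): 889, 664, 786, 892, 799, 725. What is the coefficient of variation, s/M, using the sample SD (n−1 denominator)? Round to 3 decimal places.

0.113

n = 6, Σ = 4755, M = 792.5000
Σ(x−M)² = 40365.500; s = √(40365.500/5) = 89.8504
CV = 89.8504 / 792.5000 = 0.11338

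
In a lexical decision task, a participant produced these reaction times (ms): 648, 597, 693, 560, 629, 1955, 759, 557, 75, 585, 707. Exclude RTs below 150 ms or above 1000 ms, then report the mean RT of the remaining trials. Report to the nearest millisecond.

Excluded: 75, 1955
Retained (n=9): Σ = 5735
Mean = 5735/9 = 637.2222

637 ms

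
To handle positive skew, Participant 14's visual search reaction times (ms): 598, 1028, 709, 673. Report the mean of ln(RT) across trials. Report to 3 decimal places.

6.601

ln(RT): 6.3936, 6.9354, 6.5639, 6.5117
Σ ln(RT) = 26.4046
Mean = 26.4046/4 = 6.60114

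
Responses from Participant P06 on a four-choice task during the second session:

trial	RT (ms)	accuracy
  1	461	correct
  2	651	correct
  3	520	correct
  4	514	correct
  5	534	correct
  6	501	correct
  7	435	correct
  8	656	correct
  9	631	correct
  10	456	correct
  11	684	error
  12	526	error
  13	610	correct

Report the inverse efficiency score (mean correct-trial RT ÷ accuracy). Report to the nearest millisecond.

Correct trials (n=11): 461, 651, 520, 514, 534, 501, 435, 656, 631, 456, 610
Mean correct RT = 5969/11 = 542.6364 ms
Proportion correct = 11/13
IES = 542.6364 / (11/13) = 641.298 ms

641 ms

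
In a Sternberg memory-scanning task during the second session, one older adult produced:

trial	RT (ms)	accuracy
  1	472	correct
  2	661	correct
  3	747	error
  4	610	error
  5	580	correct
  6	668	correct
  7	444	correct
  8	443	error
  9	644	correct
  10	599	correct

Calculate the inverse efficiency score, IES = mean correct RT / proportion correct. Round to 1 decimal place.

Correct trials (n=7): 472, 661, 580, 668, 444, 644, 599
Mean correct RT = 4068/7 = 581.1429 ms
Proportion correct = 7/10
IES = 581.1429 / (7/10) = 830.204 ms

830.2 ms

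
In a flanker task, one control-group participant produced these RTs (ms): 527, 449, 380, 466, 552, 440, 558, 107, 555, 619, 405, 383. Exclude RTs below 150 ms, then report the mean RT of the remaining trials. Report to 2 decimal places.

484.91 ms

Excluded: 107
Retained (n=11): Σ = 5334
Mean = 5334/11 = 484.9091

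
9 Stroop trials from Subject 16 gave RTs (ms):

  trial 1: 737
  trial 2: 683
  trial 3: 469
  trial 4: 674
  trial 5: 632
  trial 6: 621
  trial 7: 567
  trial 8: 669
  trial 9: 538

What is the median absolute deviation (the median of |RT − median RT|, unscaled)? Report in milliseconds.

51 ms

Sorted: 469, 538, 567, 621, 632, 669, 674, 683, 737 → median = 632
|x − 632|: 105, 51, 163, 42, 0, 11, 65, 37, 94
Sorted deviations: 0, 11, 37, 42, 51, 65, 94, 105, 163 → MAD = 51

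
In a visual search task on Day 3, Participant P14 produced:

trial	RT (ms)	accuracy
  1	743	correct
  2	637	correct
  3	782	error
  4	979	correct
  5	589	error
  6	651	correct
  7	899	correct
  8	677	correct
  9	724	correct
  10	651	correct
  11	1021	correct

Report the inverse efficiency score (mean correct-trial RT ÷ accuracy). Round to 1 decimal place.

948.2 ms

Correct trials (n=9): 743, 637, 979, 651, 899, 677, 724, 651, 1021
Mean correct RT = 6982/9 = 775.7778 ms
Proportion correct = 9/11
IES = 775.7778 / (9/11) = 948.173 ms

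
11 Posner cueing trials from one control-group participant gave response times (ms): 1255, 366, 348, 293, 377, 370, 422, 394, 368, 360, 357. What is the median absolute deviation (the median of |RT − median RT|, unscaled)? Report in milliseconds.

Sorted: 293, 348, 357, 360, 366, 368, 370, 377, 394, 422, 1255 → median = 368
|x − 368|: 887, 2, 20, 75, 9, 2, 54, 26, 0, 8, 11
Sorted deviations: 0, 2, 2, 8, 9, 11, 20, 26, 54, 75, 887 → MAD = 11

11 ms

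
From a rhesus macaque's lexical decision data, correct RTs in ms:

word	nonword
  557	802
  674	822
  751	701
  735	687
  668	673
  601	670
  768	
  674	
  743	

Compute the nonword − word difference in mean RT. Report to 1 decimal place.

40.2 ms

M(word) = 6171/9 = 685.667
M(nonword) = 4355/6 = 725.833
Difference = 725.833 − 685.667 = 40.167 ms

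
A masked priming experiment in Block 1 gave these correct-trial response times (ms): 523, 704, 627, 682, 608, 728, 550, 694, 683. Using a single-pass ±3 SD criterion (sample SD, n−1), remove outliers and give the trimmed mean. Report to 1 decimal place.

644.3 ms

n = 9, ΣRT = 5799, M = 644.333
Σ(x−M)² = 41182.00; s = √(41182.00/8) = 71.748
Cutoffs: 644.333 ± 3·71.748 → [429.1, 859.6]
No RTs fall outside the cutoffs; all 9 retained. Mean = 5799/9 = 644.333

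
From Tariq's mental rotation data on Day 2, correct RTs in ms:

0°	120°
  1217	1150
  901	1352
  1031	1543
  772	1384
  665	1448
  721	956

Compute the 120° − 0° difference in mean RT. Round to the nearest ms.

421 ms

M(0°) = 5307/6 = 884.500
M(120°) = 7833/6 = 1305.500
Difference = 1305.500 − 884.500 = 421.000 ms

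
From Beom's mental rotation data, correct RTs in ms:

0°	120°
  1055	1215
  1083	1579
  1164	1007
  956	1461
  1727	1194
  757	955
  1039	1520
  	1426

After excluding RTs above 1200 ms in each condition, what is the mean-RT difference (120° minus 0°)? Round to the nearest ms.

0°: exclude 1727
120°: exclude 1215, 1579, 1461, 1520, 1426
M(0°) = 6054/6 = 1009.000
M(120°) = 3156/3 = 1052.000
Difference = 1052.000 − 1009.000 = 43.000 ms

43 ms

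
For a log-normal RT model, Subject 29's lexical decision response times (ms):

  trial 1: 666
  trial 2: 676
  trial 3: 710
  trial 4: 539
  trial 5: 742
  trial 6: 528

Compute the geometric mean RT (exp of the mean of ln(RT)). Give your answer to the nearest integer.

638 ms

ln(RT): 6.5013, 6.5162, 6.5653, 6.2897, 6.6093, 6.2691
Mean ln(RT) = 38.7509/6 = 6.45848
Geometric mean = exp(6.45848) = 638.09 ms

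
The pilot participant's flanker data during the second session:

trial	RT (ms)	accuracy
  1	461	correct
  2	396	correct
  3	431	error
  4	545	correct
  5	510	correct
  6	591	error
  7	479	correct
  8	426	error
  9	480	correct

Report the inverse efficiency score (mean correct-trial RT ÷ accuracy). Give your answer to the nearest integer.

Correct trials (n=6): 461, 396, 545, 510, 479, 480
Mean correct RT = 2871/6 = 478.5000 ms
Proportion correct = 6/9
IES = 478.5000 / (6/9) = 717.750 ms

718 ms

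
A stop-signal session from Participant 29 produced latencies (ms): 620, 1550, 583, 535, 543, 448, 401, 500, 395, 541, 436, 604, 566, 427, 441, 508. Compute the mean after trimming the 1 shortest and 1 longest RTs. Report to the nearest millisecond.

Sorted: 395, 401, 427, 436, 441, 448, 500, 508, 535, 541, 543, 566, 583, 604, 620, 1550
Drop lowest 1 (395) and highest 1 (1550)
Remaining (n=14): Σ = 7153, mean = 7153/14 = 510.929

511 ms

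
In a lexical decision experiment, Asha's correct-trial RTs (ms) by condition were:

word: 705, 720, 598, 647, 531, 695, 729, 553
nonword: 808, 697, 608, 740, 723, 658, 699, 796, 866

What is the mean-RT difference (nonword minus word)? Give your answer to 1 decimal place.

M(word) = 5178/8 = 647.250
M(nonword) = 6595/9 = 732.778
Difference = 732.778 − 647.250 = 85.528 ms

85.5 ms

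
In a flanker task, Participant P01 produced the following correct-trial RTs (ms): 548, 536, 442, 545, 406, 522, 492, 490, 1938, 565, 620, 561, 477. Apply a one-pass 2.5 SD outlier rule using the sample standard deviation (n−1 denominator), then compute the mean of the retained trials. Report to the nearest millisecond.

517 ms

n = 13, ΣRT = 8142, M = 626.308
Σ(x−M)² = 1901794.77; s = √(1901794.77/12) = 398.099
Cutoffs: 626.308 ± 2.5·398.099 → [-368.9, 1621.6]
Outside: 1938 → excluded.
Retained (n=12): Σ = 6204, mean = 6204/12 = 517.000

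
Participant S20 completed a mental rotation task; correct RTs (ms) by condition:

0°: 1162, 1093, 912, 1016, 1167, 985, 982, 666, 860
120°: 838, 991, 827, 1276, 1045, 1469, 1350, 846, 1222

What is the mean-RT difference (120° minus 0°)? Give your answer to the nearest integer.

M(0°) = 8843/9 = 982.556
M(120°) = 9864/9 = 1096.000
Difference = 1096.000 − 982.556 = 113.444 ms

113 ms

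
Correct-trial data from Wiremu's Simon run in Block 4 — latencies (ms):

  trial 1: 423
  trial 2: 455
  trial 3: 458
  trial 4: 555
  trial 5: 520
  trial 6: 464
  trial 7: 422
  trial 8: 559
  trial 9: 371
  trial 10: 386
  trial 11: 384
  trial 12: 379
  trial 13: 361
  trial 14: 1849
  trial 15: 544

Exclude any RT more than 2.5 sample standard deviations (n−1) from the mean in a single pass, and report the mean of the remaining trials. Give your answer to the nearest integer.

n = 15, ΣRT = 8130, M = 542.000
Σ(x−M)² = 1896336.00; s = √(1896336.00/14) = 368.039
Cutoffs: 542.000 ± 2.5·368.039 → [-378.1, 1462.1]
Outside: 1849 → excluded.
Retained (n=14): Σ = 6281, mean = 6281/14 = 448.643

449 ms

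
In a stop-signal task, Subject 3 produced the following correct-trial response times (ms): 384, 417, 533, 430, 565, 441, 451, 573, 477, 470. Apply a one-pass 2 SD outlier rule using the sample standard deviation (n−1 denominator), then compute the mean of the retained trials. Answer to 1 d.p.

474.1 ms

n = 10, ΣRT = 4741, M = 474.100
Σ(x−M)² = 36490.90; s = √(36490.90/9) = 63.675
Cutoffs: 474.100 ± 2·63.675 → [346.7, 601.5]
No RTs fall outside the cutoffs; all 10 retained. Mean = 4741/10 = 474.100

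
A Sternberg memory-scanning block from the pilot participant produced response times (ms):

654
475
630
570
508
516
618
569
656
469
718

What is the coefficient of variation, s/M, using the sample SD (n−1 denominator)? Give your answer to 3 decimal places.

n = 11, Σ = 6383, M = 580.2727
Σ(x−M)² = 67086.182; s = √(67086.182/10) = 81.9062
CV = 81.9062 / 580.2727 = 0.14115

0.141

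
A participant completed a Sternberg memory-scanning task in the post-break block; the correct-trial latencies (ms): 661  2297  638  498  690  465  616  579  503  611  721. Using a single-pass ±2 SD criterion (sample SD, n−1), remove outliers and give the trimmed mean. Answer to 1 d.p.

598.2 ms

n = 11, ΣRT = 8279, M = 752.636
Σ(x−M)² = 2690294.55; s = √(2690294.55/10) = 518.680
Cutoffs: 752.636 ± 2·518.680 → [-284.7, 1790.0]
Outside: 2297 → excluded.
Retained (n=10): Σ = 5982, mean = 5982/10 = 598.200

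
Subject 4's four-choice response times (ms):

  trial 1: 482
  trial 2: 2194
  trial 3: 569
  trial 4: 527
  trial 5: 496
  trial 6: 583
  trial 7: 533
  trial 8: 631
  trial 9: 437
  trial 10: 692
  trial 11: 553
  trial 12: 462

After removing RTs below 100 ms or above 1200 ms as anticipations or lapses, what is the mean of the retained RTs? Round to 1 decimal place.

542.3 ms

Excluded: 2194
Retained (n=11): Σ = 5965
Mean = 5965/11 = 542.2727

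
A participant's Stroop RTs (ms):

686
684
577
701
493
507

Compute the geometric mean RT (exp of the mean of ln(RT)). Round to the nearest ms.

602 ms

ln(RT): 6.5309, 6.5280, 6.3578, 6.5525, 6.2005, 6.2285
Mean ln(RT) = 38.3982/6 = 6.39970
Geometric mean = exp(6.39970) = 601.67 ms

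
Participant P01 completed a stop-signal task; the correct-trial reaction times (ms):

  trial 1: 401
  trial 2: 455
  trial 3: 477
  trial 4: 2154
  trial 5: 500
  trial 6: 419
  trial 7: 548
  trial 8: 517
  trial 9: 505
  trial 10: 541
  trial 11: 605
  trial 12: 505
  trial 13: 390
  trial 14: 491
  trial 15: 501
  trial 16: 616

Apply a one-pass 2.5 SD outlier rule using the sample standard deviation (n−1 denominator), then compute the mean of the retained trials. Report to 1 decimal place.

498.1 ms

n = 16, ΣRT = 9625, M = 601.562
Σ(x−M)² = 2630579.94; s = √(2630579.94/15) = 418.774
Cutoffs: 601.562 ± 2.5·418.774 → [-445.4, 1648.5]
Outside: 2154 → excluded.
Retained (n=15): Σ = 7471, mean = 7471/15 = 498.067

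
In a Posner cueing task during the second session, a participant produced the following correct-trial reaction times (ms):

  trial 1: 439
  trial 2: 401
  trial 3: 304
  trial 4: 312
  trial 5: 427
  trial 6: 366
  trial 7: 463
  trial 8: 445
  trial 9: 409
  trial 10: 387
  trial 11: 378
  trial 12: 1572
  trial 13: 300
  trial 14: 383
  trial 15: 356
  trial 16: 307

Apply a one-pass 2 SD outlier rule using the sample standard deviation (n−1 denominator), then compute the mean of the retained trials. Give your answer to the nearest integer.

n = 16, ΣRT = 7249, M = 453.062
Σ(x−M)² = 1376502.94; s = √(1376502.94/15) = 302.930
Cutoffs: 453.062 ± 2·302.930 → [-152.8, 1058.9]
Outside: 1572 → excluded.
Retained (n=15): Σ = 5677, mean = 5677/15 = 378.467

378 ms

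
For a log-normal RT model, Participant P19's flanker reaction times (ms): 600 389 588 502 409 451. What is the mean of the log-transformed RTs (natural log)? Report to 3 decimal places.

6.180

ln(RT): 6.3969, 5.9636, 6.3767, 6.2186, 6.0137, 6.1115
Σ ln(RT) = 37.0810
Mean = 37.0810/6 = 6.18017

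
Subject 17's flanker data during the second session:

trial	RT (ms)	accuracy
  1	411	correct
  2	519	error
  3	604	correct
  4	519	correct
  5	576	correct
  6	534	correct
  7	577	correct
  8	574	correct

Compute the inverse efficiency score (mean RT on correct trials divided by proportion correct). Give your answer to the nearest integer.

620 ms

Correct trials (n=7): 411, 604, 519, 576, 534, 577, 574
Mean correct RT = 3795/7 = 542.1429 ms
Proportion correct = 7/8
IES = 542.1429 / (7/8) = 619.592 ms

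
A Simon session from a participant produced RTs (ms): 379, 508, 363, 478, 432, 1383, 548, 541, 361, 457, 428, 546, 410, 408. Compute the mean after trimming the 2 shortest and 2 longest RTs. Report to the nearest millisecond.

459 ms

Sorted: 361, 363, 379, 408, 410, 428, 432, 457, 478, 508, 541, 546, 548, 1383
Drop lowest 2 (361, 363) and highest 2 (548, 1383)
Remaining (n=10): Σ = 4587, mean = 4587/10 = 458.700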